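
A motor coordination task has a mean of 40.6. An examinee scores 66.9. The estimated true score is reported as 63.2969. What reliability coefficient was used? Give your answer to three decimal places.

0.863

T̂ = ρX + (1 − ρ)μ  ⇒  T̂ − μ = ρ(X − μ)
ρ = (T̂ − μ)/(X − μ) = (63.2969 − 40.6) / (66.9 − 40.6) = 22.6969 / 26.3 = 0.86300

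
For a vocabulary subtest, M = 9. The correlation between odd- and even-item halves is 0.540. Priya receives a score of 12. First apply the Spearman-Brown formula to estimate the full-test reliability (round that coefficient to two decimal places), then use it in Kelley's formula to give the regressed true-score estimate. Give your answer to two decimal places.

Spearman-Brown: ρ = 2r/(1 + r) = 2(0.540)/(1 + 0.540) = 1.0800/1.540 = 0.7013 → 0.70
Regress the observed score toward the mean by the unreliability: T̂ = 0.70·12 + 0.30·9 = 8.40 + 2.70 = 11.100.

11.10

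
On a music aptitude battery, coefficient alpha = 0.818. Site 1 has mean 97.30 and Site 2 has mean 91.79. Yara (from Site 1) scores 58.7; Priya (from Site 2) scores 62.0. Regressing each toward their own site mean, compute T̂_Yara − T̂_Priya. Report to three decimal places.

T̂_Yara = 0.818(58.7) + 0.182(97.30) = 65.72520
T̂_Priya = 0.818(62.0) + 0.182(91.79) = 67.42178
Difference = 65.72520 − 67.42178 = -1.69658

-1.697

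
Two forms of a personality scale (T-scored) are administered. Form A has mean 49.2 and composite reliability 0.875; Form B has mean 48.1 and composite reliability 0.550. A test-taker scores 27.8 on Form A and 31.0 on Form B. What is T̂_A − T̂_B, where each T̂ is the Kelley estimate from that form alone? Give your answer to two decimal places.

T̂_A = 0.875(27.8) + 0.125(49.2) = 30.4750
T̂_B = 0.550(31.0) + 0.450(48.1) = 38.6950
T̂_A − T̂_B = -8.2200

-8.22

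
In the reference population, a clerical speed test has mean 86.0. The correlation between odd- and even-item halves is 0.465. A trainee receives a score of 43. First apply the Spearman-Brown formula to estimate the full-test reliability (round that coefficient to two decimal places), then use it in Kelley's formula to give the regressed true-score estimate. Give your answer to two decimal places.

Spearman-Brown: ρ = 2r/(1 + r) = 2(0.465)/(1 + 0.465) = 0.9300/1.465 = 0.6348 → 0.63
T̂ = ρX + (1 − ρ)μ
  = 0.63 × 43 + 0.37 × 86.0
  = 27.09 + 31.820
  = 58.910
  ≈ 58.91

58.91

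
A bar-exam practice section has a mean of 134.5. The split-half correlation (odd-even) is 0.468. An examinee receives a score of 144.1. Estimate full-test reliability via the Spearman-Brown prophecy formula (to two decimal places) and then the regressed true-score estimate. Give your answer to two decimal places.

Spearman-Brown: ρ = 2r/(1 + r) = 2(0.468)/(1 + 0.468) = 0.9360/1.468 = 0.6376 → 0.64
Kelley's formula gives T̂ = 0.64·144.1 + 0.36·134.5 = 92.224 + 48.420 = 140.644.

140.64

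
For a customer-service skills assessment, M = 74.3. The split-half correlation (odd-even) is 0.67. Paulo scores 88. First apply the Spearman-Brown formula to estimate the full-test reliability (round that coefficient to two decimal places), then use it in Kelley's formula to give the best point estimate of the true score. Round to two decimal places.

85.26

Spearman-Brown: ρ = 2r/(1 + r) = 2(0.67)/(1 + 0.67) = 1.340/1.67 = 0.8024 → 0.80
T̂ = 0.80(88) + 0.20(74.3) = 70.40 + 14.860 = 85.260 → 85.26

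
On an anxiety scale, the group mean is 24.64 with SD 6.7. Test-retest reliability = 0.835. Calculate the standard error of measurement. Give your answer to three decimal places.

SEM = SD · √(1 − ρ) = 6.7 × √0.165 = 6.7 × 0.4062 = 2.7216

2.722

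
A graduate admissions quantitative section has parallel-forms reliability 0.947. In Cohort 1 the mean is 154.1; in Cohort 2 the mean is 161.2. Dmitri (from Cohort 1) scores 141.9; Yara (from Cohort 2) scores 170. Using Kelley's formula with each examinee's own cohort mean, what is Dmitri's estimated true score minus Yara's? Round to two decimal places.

-26.99

T̂_Dmitri = 0.947(141.9) + 0.053(154.1) = 142.5466
T̂_Yara = 0.947(170) + 0.053(161.2) = 169.5336
Difference = 142.5466 − 169.5336 = -26.9870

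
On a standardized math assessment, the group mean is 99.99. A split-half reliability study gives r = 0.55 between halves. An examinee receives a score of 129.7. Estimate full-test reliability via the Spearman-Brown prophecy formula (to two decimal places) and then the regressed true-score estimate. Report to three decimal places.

Spearman-Brown: ρ = 2r/(1 + r) = 2(0.55)/(1 + 0.55) = 1.100/1.55 = 0.7097 → 0.71
T̂ = ρX + (1 − ρ)μ
  = 0.71 × 129.7 + 0.29 × 99.99
  = 92.087 + 28.9971
  = 121.0841
  ≈ 121.084

121.084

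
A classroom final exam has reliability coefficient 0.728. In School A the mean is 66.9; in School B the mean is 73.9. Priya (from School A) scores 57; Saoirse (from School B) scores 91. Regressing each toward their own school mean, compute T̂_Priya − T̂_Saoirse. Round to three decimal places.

T̂_Priya = 0.728(57) + 0.272(66.9) = 59.69280
T̂_Saoirse = 0.728(91) + 0.272(73.9) = 86.34880
Difference = 59.69280 − 86.34880 = -26.65600

-26.656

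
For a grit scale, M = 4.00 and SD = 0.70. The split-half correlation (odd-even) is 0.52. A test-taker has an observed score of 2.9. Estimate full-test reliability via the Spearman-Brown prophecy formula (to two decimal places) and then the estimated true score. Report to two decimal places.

3.25

Spearman-Brown: ρ = 2r/(1 + r) = 2(0.52)/(1 + 0.52) = 1.040/1.52 = 0.6842 → 0.68
T̂ = 0.68(2.9) + 0.32(4.00) = 1.972 + 1.2800 = 3.252 → 3.25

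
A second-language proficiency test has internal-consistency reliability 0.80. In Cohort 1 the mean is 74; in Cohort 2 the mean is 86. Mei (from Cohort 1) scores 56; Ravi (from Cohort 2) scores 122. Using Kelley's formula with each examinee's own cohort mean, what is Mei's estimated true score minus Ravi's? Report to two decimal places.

T̂_Mei = 0.80(56) + 0.20(74) = 59.6000
T̂_Ravi = 0.80(122) + 0.20(86) = 114.8000
Difference = 59.6000 − 114.8000 = -55.2000

-55.20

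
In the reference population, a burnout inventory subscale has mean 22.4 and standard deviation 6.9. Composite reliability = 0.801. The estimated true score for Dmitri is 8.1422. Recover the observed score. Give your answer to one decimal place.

T̂ = ρX + (1 − ρ)μ  ⇒  X = (T̂ − (1 − ρ)μ) / ρ
X = (8.1422 − 0.199 × 22.4) / 0.801 = (8.1422 − 4.4576) / 0.801 = 3.6846 / 0.801 = 4.600

4.6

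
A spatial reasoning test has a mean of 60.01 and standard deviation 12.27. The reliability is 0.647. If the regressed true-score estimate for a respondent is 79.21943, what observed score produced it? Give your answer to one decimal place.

T̂ = ρX + (1 − ρ)μ  ⇒  X = (T̂ − (1 − ρ)μ) / ρ
X = (79.21943 − 0.353 × 60.01) / 0.647 = (79.21943 − 21.18353) / 0.647 = 58.03590 / 0.647 = 89.700

89.7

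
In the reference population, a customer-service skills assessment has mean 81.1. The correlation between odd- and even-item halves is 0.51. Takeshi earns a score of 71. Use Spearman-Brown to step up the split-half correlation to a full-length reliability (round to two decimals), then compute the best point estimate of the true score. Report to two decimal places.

Spearman-Brown: ρ = 2r/(1 + r) = 2(0.51)/(1 + 0.51) = 1.020/1.51 = 0.6755 → 0.68
T̂ = ρX + (1 − ρ)μ
  = 0.68 × 71 + 0.32 × 81.1
  = 48.28 + 25.952
  = 74.232
  ≈ 74.23

74.23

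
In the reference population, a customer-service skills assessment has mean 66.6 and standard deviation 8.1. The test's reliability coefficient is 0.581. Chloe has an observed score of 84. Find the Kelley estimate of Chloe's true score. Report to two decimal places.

76.71

T̂ = 0.581(84) + 0.419(66.6) = 48.804 + 27.9054 = 76.709 → 76.71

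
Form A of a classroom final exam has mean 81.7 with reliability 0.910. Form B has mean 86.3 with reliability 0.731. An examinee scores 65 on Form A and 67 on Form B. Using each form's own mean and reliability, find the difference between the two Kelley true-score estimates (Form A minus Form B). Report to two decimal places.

-5.69

T̂_A = 0.910(65) + 0.090(81.7) = 66.5030
T̂_B = 0.731(67) + 0.269(86.3) = 72.1917
T̂_A − T̂_B = -5.6887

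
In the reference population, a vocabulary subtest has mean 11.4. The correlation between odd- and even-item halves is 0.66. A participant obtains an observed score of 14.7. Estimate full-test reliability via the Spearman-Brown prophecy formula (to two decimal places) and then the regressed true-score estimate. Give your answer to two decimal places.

Spearman-Brown: ρ = 2r/(1 + r) = 2(0.66)/(1 + 0.66) = 1.320/1.66 = 0.7952 → 0.80
T̂ = 0.80(14.7) + 0.20(11.4) = 11.760 + 2.280 = 14.040 → 14.04

14.04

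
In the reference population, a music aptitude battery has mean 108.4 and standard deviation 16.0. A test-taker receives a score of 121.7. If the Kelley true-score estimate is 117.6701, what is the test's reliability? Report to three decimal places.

0.697

T̂ = ρX + (1 − ρ)μ  ⇒  T̂ − μ = ρ(X − μ)
ρ = (T̂ − μ)/(X − μ) = (117.6701 − 108.4) / (121.7 − 108.4) = 9.2701 / 13.3 = 0.69700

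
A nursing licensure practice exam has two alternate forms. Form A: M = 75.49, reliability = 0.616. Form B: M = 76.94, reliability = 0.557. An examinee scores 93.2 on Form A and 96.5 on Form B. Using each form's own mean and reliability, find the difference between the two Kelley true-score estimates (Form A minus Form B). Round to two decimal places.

-1.44

T̂_A = 0.616(93.2) + 0.384(75.49) = 86.3994
T̂_B = 0.557(96.5) + 0.443(76.94) = 87.8349
T̂_A − T̂_B = -1.4356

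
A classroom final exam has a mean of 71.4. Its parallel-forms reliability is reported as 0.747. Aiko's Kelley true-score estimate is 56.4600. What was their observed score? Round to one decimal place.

T̂ = ρX + (1 − ρ)μ  ⇒  X = (T̂ − (1 − ρ)μ) / ρ
X = (56.4600 − 0.253 × 71.4) / 0.747 = (56.4600 − 18.0642) / 0.747 = 38.3958 / 0.747 = 51.400

51.4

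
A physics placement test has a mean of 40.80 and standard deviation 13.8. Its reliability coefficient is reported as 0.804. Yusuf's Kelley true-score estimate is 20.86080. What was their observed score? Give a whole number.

T̂ = ρX + (1 − ρ)μ  ⇒  X = (T̂ − (1 − ρ)μ) / ρ
X = (20.86080 − 0.196 × 40.80) / 0.804 = (20.86080 − 7.99680) / 0.804 = 12.86400 / 0.804 = 16.00

16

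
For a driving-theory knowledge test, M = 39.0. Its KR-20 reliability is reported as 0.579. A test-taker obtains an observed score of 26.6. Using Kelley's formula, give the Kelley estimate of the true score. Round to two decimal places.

T̂ = ρX + (1 − ρ)μ
  = 0.579 × 26.6 + 0.421 × 39.0
  = 15.4014 + 16.4190
  = 31.820
  ≈ 31.82

31.82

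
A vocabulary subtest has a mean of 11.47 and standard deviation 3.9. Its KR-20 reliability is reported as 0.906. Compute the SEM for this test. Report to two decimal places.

1.20

SEM = SD · √(1 − ρ) = 3.9 × √0.094 = 3.9 × 0.3066 = 1.196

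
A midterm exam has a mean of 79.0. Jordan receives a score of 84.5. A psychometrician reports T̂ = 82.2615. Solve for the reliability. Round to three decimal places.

0.593

T̂ = ρX + (1 − ρ)μ  ⇒  T̂ − μ = ρ(X − μ)
ρ = (T̂ − μ)/(X − μ) = (82.2615 − 79.0) / (84.5 − 79.0) = 3.2615 / 5.5 = 0.59300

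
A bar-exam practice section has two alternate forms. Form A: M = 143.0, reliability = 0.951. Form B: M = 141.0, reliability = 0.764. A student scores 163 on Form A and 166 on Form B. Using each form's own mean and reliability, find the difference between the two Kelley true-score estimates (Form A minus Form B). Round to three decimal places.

T̂_A = 0.951(163) + 0.049(143.0) = 162.02000
T̂_B = 0.764(166) + 0.236(141.0) = 160.10000
T̂_A − T̂_B = 1.92000

1.920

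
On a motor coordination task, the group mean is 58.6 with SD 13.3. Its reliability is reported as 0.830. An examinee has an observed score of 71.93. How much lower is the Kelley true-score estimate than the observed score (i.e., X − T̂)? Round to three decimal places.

T̂ = ρX + (1 − ρ)μ
  = 0.830 × 71.93 + 0.170 × 58.6
  = 59.70190 + 9.9620
  = 69.66390
  ≈ 69.6639
X − T̂ = 71.93 − 69.6639 = 2.2661 → 2.266

2.266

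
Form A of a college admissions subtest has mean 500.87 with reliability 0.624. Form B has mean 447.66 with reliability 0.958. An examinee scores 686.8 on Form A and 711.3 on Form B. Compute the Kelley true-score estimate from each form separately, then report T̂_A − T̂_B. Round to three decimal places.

T̂_A = 0.624(686.8) + 0.376(500.87) = 616.89032
T̂_B = 0.958(711.3) + 0.042(447.66) = 700.22712
T̂_A − T̂_B = -83.33680

-83.337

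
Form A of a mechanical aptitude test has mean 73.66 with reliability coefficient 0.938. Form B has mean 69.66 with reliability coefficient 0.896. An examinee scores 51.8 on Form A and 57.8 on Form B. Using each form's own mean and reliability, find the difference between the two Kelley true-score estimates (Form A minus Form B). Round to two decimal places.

T̂_A = 0.938(51.8) + 0.062(73.66) = 53.1553
T̂_B = 0.896(57.8) + 0.104(69.66) = 59.0334
T̂_A − T̂_B = -5.8781

-5.88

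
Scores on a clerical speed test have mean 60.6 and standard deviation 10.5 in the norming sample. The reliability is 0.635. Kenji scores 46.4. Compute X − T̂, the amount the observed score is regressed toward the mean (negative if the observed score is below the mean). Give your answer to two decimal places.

-5.18

T̂ = ρX + (1 − ρ)μ
  = 0.635 × 46.4 + 0.365 × 60.6
  = 29.4640 + 22.1190
  = 51.5830
  ≈ 51.583
X − T̂ = 46.4 − 51.583 = -5.183 → -5.18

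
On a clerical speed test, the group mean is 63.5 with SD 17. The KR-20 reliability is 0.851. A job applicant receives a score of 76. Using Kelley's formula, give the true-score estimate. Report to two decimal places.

T̂ = 0.851(76) + 0.149(63.5) = 64.676 + 9.4615 = 74.138 → 74.14

74.14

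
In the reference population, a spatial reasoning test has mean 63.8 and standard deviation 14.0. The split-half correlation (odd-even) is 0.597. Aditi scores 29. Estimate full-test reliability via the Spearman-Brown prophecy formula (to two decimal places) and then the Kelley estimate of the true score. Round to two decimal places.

Spearman-Brown: ρ = 2r/(1 + r) = 2(0.597)/(1 + 0.597) = 1.1940/1.597 = 0.7477 → 0.75
T̂ = ρX + (1 − ρ)μ
  = 0.75 × 29 + 0.25 × 63.8
  = 21.75 + 15.950
  = 37.700
  ≈ 37.70

37.70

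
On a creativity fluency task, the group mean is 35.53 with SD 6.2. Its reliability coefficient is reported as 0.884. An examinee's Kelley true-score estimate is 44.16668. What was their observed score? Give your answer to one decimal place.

45.3

T̂ = ρX + (1 − ρ)μ  ⇒  X = (T̂ − (1 − ρ)μ) / ρ
X = (44.16668 − 0.116 × 35.53) / 0.884 = (44.16668 − 4.12148) / 0.884 = 40.04520 / 0.884 = 45.300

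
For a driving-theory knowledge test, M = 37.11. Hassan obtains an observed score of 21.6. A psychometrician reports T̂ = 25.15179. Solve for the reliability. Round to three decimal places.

T̂ = ρX + (1 − ρ)μ  ⇒  T̂ − μ = ρ(X − μ)
ρ = (T̂ − μ)/(X − μ) = (25.15179 − 37.11) / (21.6 − 37.11) = -11.95821 / -15.51 = 0.77100

0.771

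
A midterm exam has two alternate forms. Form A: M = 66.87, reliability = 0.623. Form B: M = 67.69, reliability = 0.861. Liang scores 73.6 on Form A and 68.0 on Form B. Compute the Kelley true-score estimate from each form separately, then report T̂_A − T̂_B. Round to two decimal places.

3.11

T̂_A = 0.623(73.6) + 0.377(66.87) = 71.0628
T̂_B = 0.861(68.0) + 0.139(67.69) = 67.9569
T̂_A − T̂_B = 3.1059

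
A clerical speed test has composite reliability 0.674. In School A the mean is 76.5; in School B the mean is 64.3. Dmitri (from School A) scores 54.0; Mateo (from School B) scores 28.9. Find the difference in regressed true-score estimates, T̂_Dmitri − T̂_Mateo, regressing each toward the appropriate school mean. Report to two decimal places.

20.89

T̂_Dmitri = 0.674(54.0) + 0.326(76.5) = 61.3350
T̂_Mateo = 0.674(28.9) + 0.326(64.3) = 40.4404
Difference = 61.3350 − 40.4404 = 20.8946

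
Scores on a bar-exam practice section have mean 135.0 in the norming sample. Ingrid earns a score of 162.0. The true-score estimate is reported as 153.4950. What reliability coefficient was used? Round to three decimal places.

0.685

T̂ = ρX + (1 − ρ)μ  ⇒  T̂ − μ = ρ(X − μ)
ρ = (T̂ − μ)/(X − μ) = (153.4950 − 135.0) / (162.0 − 135.0) = 18.4950 / 27.0 = 0.68500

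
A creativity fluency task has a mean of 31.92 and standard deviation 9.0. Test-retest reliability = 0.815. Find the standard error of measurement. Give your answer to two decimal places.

SEM = SD · √(1 − ρ) = 9.0 × √0.185 = 9.0 × 0.4301 = 3.871

3.87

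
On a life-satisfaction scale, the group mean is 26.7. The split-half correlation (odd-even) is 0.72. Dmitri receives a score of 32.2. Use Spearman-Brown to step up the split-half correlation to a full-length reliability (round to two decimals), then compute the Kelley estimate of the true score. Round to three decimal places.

Spearman-Brown: ρ = 2r/(1 + r) = 2(0.72)/(1 + 0.72) = 1.440/1.72 = 0.8372 → 0.84
T̂ = ρX + (1 − ρ)μ
  = 0.84 × 32.2 + 0.16 × 26.7
  = 27.048 + 4.272
  = 31.3200
  ≈ 31.320

31.320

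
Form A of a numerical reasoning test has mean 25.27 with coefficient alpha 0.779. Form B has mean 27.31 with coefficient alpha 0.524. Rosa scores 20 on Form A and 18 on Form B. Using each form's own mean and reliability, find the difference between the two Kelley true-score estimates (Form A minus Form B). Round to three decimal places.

-1.267

T̂_A = 0.779(20) + 0.221(25.27) = 21.16467
T̂_B = 0.524(18) + 0.476(27.31) = 22.43156
T̂_A − T̂_B = -1.26689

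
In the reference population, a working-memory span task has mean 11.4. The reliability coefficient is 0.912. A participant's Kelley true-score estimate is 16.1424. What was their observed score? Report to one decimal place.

T̂ = ρX + (1 − ρ)μ  ⇒  X = (T̂ − (1 − ρ)μ) / ρ
X = (16.1424 − 0.088 × 11.4) / 0.912 = (16.1424 − 1.0032) / 0.912 = 15.1392 / 0.912 = 16.600

16.6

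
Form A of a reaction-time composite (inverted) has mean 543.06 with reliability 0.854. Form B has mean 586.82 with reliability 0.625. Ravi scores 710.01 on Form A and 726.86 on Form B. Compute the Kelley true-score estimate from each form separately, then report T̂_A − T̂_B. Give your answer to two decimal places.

T̂_A = 0.854(710.01) + 0.146(543.06) = 685.6353
T̂_B = 0.625(726.86) + 0.375(586.82) = 674.3450
T̂_A − T̂_B = 11.2903

11.29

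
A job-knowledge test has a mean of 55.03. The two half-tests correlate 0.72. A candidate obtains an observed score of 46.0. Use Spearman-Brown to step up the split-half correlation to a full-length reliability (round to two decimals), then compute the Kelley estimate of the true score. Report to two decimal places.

47.44

Spearman-Brown: ρ = 2r/(1 + r) = 2(0.72)/(1 + 0.72) = 1.440/1.72 = 0.8372 → 0.84
T̂ = 0.84(46.0) + 0.16(55.03) = 38.640 + 8.8048 = 47.445 → 47.44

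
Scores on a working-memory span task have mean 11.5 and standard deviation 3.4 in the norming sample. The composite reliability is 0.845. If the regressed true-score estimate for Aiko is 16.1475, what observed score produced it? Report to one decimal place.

T̂ = ρX + (1 − ρ)μ  ⇒  X = (T̂ − (1 − ρ)μ) / ρ
X = (16.1475 − 0.155 × 11.5) / 0.845 = (16.1475 − 1.7825) / 0.845 = 14.3650 / 0.845 = 17.000

17.0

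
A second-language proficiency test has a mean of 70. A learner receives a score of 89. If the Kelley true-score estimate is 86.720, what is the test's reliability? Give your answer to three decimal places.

0.880

T̂ = ρX + (1 − ρ)μ  ⇒  T̂ − μ = ρ(X − μ)
ρ = (T̂ − μ)/(X − μ) = (86.720 − 70) / (89 − 70) = 16.720 / 19.0 = 0.88000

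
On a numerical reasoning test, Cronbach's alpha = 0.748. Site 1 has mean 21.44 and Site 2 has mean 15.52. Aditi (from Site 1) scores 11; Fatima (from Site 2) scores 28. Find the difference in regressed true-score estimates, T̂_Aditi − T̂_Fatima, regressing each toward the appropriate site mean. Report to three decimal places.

T̂_Aditi = 0.748(11) + 0.252(21.44) = 13.63088
T̂_Fatima = 0.748(28) + 0.252(15.52) = 24.85504
Difference = 13.63088 − 24.85504 = -11.22416

-11.224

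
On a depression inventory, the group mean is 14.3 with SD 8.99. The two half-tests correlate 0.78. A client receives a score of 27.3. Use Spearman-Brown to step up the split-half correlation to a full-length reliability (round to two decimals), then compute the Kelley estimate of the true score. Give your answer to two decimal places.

Spearman-Brown: ρ = 2r/(1 + r) = 2(0.78)/(1 + 0.78) = 1.560/1.78 = 0.8764 → 0.88
Regress the observed score toward the mean by the unreliability: T̂ = 0.88·27.3 + 0.12·14.3 = 24.024 + 1.716 = 25.740.

25.74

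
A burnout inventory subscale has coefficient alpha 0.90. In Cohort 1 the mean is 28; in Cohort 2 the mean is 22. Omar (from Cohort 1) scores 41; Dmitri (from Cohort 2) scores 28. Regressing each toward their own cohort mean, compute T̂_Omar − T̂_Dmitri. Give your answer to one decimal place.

T̂_Omar = 0.90(41) + 0.10(28) = 39.700
T̂_Dmitri = 0.90(28) + 0.10(22) = 27.400
Difference = 39.700 − 27.400 = 12.300

12.3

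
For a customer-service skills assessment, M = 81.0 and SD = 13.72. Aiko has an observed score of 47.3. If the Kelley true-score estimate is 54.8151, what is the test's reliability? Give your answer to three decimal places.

0.777

T̂ = ρX + (1 − ρ)μ  ⇒  T̂ − μ = ρ(X − μ)
ρ = (T̂ − μ)/(X − μ) = (54.8151 − 81.0) / (47.3 − 81.0) = -26.1849 / -33.7 = 0.77700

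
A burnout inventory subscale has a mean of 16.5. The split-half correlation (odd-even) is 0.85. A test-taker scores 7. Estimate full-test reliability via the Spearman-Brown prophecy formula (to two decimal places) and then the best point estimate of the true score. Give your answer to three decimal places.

7.760

Spearman-Brown: ρ = 2r/(1 + r) = 2(0.85)/(1 + 0.85) = 1.700/1.85 = 0.9189 → 0.92
T̂ = 0.92(7) + 0.08(16.5) = 6.44 + 1.320 = 7.7600 → 7.760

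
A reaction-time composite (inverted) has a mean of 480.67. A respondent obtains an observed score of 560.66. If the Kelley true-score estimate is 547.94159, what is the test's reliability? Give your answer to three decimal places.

0.841

T̂ = ρX + (1 − ρ)μ  ⇒  T̂ − μ = ρ(X − μ)
ρ = (T̂ − μ)/(X − μ) = (547.94159 − 480.67) / (560.66 − 480.67) = 67.27159 / 79.99 = 0.84100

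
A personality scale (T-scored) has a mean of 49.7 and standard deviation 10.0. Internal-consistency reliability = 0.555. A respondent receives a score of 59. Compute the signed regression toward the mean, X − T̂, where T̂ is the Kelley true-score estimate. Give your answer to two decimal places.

4.14

T̂ = ρX + (1 − ρ)μ
  = 0.555 × 59 + 0.445 × 49.7
  = 32.745 + 22.1165
  = 54.8615
  ≈ 54.862
X − T̂ = 59 − 54.862 = 4.138 → 4.14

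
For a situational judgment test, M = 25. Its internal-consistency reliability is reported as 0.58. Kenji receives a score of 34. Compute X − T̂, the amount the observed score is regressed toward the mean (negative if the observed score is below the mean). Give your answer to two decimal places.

3.78

Regress the observed score toward the mean by the unreliability: T̂ = 0.58·34 + 0.42·25 = 19.72 + 10.50 = 30.2200.
X − T̂ = 34 − 30.220 = 3.780 → 3.78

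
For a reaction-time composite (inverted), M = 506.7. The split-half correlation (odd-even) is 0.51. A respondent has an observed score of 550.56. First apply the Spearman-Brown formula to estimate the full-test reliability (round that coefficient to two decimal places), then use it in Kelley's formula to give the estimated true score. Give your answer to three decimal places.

Spearman-Brown: ρ = 2r/(1 + r) = 2(0.51)/(1 + 0.51) = 1.020/1.51 = 0.6755 → 0.68
Regress the observed score toward the mean by the unreliability: T̂ = 0.68·550.56 + 0.32·506.7 = 374.3808 + 162.144 = 536.5248.

536.525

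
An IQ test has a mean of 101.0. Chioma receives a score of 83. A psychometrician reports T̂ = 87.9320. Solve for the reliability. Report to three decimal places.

0.726

T̂ = ρX + (1 − ρ)μ  ⇒  T̂ − μ = ρ(X − μ)
ρ = (T̂ − μ)/(X − μ) = (87.9320 − 101.0) / (83 − 101.0) = -13.0680 / -18.0 = 0.72600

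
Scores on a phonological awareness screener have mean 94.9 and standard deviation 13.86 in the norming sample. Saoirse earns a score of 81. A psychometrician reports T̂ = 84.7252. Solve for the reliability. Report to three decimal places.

T̂ = ρX + (1 − ρ)μ  ⇒  T̂ − μ = ρ(X − μ)
ρ = (T̂ − μ)/(X − μ) = (84.7252 − 94.9) / (81 − 94.9) = -10.1748 / -13.9 = 0.73200

0.732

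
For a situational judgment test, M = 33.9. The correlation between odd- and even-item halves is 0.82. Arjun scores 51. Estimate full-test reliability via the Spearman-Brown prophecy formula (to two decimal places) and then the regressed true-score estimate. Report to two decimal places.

Spearman-Brown: ρ = 2r/(1 + r) = 2(0.82)/(1 + 0.82) = 1.640/1.82 = 0.9011 → 0.90
Weight the observed score by reliability and the mean by (1 − reliability): T̂ = 0.90·51 + 0.10·33.9 = 45.90 + 3.390 = 49.290.

49.29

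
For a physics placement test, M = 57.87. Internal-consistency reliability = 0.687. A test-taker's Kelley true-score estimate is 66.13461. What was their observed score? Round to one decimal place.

T̂ = ρX + (1 − ρ)μ  ⇒  X = (T̂ − (1 − ρ)μ) / ρ
X = (66.13461 − 0.313 × 57.87) / 0.687 = (66.13461 − 18.11331) / 0.687 = 48.02130 / 0.687 = 69.900

69.9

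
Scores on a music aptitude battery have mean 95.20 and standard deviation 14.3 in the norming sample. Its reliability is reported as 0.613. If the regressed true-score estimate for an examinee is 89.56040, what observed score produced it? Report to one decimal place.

86.0

T̂ = ρX + (1 − ρ)μ  ⇒  X = (T̂ − (1 − ρ)μ) / ρ
X = (89.56040 − 0.387 × 95.20) / 0.613 = (89.56040 − 36.84240) / 0.613 = 52.71800 / 0.613 = 86.000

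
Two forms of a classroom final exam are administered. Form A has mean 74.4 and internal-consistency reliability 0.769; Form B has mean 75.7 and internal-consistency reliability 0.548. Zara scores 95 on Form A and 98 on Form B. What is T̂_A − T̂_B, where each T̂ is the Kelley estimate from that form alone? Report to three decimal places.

2.321

T̂_A = 0.769(95) + 0.231(74.4) = 90.24140
T̂_B = 0.548(98) + 0.452(75.7) = 87.92040
T̂_A − T̂_B = 2.32100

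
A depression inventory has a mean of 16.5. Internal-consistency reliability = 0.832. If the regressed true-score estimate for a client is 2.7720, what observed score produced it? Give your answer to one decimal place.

T̂ = ρX + (1 − ρ)μ  ⇒  X = (T̂ − (1 − ρ)μ) / ρ
X = (2.7720 − 0.168 × 16.5) / 0.832 = (2.7720 − 2.7720) / 0.832 = -0.0000 / 0.832 = -0.000

-0.0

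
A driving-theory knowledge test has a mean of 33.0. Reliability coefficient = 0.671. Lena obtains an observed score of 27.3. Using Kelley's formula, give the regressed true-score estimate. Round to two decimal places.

Kelley's formula gives T̂ = 0.671·27.3 + 0.329·33.0 = 18.3183 + 10.8570 = 29.175.

29.18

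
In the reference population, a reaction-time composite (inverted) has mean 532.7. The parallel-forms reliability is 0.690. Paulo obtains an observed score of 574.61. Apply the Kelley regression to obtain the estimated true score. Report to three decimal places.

561.618

T̂ = 0.690(574.61) + 0.310(532.7) = 396.48090 + 165.1370 = 561.6179 → 561.618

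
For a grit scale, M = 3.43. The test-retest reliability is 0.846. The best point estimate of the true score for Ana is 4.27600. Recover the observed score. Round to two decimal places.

4.43

T̂ = ρX + (1 − ρ)μ  ⇒  X = (T̂ − (1 − ρ)μ) / ρ
X = (4.27600 − 0.154 × 3.43) / 0.846 = (4.27600 − 0.52822) / 0.846 = 3.74778 / 0.846 = 4.4300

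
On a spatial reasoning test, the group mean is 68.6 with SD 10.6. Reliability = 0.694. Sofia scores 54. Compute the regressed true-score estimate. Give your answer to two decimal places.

58.47

T̂ = 0.694(54) + 0.306(68.6) = 37.476 + 20.9916 = 58.468 → 58.47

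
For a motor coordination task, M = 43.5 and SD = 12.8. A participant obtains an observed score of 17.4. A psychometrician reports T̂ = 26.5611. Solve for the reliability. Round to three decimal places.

0.649

T̂ = ρX + (1 − ρ)μ  ⇒  T̂ − μ = ρ(X − μ)
ρ = (T̂ − μ)/(X − μ) = (26.5611 − 43.5) / (17.4 − 43.5) = -16.9389 / -26.1 = 0.64900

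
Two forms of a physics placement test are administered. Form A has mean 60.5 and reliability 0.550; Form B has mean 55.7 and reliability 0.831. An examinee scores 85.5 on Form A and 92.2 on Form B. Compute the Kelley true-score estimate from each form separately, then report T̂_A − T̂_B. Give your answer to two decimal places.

T̂_A = 0.550(85.5) + 0.450(60.5) = 74.2500
T̂_B = 0.831(92.2) + 0.169(55.7) = 86.0315
T̂_A − T̂_B = -11.7815

-11.78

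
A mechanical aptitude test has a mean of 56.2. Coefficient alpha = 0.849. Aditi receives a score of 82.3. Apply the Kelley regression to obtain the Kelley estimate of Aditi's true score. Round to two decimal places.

78.36

Regress the observed score toward the mean by the unreliability: T̂ = 0.849·82.3 + 0.151·56.2 = 69.8727 + 8.4862 = 78.359.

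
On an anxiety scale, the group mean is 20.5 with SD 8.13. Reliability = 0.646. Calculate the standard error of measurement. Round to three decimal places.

SEM = SD · √(1 − ρ) = 8.13 × √0.354 = 8.13 × 0.5950 = 4.8372

4.837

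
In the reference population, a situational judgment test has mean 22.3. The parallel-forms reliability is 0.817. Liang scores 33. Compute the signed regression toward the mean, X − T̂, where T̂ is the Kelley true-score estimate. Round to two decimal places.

T̂ = ρX + (1 − ρ)μ
  = 0.817 × 33 + 0.183 × 22.3
  = 26.961 + 4.0809
  = 31.0419
  ≈ 31.042
X − T̂ = 33 − 31.042 = 1.958 → 1.96

1.96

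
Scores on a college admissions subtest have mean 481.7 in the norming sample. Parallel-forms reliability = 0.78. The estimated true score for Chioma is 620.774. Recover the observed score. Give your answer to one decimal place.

660.0

T̂ = ρX + (1 − ρ)μ  ⇒  X = (T̂ − (1 − ρ)μ) / ρ
X = (620.774 − 0.22 × 481.7) / 0.78 = (620.774 − 105.974) / 0.78 = 514.800 / 0.78 = 660.000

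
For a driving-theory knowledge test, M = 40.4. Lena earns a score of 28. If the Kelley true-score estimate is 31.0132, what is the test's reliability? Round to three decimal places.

T̂ = ρX + (1 − ρ)μ  ⇒  T̂ − μ = ρ(X − μ)
ρ = (T̂ − μ)/(X − μ) = (31.0132 − 40.4) / (28 − 40.4) = -9.3868 / -12.4 = 0.75700

0.757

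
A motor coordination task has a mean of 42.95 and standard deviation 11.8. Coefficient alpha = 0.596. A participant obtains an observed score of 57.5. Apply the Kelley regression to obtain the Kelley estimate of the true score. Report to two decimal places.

Regress the observed score toward the mean by the unreliability: T̂ = 0.596·57.5 + 0.404·42.95 = 34.2700 + 17.35180 = 51.622.

51.62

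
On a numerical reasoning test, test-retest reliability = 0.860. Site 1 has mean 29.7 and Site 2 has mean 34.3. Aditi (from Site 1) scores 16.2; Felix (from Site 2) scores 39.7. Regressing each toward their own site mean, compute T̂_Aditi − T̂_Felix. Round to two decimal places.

T̂_Aditi = 0.860(16.2) + 0.140(29.7) = 18.0900
T̂_Felix = 0.860(39.7) + 0.140(34.3) = 38.9440
Difference = 18.0900 − 38.9440 = -20.8540

-20.85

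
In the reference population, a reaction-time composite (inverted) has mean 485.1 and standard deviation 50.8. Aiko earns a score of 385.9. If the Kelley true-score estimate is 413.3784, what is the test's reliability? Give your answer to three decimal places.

0.723

T̂ = ρX + (1 − ρ)μ  ⇒  T̂ − μ = ρ(X − μ)
ρ = (T̂ − μ)/(X − μ) = (413.3784 − 485.1) / (385.9 − 485.1) = -71.7216 / -99.2 = 0.72300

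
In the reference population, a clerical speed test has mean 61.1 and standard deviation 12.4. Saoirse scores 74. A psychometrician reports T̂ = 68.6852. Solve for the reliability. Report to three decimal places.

T̂ = ρX + (1 − ρ)μ  ⇒  T̂ − μ = ρ(X − μ)
ρ = (T̂ − μ)/(X − μ) = (68.6852 − 61.1) / (74 − 61.1) = 7.5852 / 12.9 = 0.58800

0.588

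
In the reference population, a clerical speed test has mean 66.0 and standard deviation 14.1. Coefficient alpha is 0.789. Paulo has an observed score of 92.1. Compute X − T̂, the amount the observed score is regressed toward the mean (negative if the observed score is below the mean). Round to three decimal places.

5.507

Regress the observed score toward the mean by the unreliability: T̂ = 0.789·92.1 + 0.211·66.0 = 72.6669 + 13.9260 = 86.59290.
X − T̂ = 92.1 − 86.5929 = 5.5071 → 5.507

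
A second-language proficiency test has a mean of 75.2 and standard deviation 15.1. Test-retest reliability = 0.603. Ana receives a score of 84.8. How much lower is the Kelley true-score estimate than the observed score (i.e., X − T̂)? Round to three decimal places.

3.811

Weight the observed score by reliability and the mean by (1 − reliability): T̂ = 0.603·84.8 + 0.397·75.2 = 51.1344 + 29.8544 = 80.98880.
X − T̂ = 84.8 − 80.9888 = 3.8112 → 3.811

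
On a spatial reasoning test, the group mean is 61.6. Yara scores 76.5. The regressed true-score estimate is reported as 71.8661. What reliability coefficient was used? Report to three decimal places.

T̂ = ρX + (1 − ρ)μ  ⇒  T̂ − μ = ρ(X − μ)
ρ = (T̂ − μ)/(X − μ) = (71.8661 − 61.6) / (76.5 − 61.6) = 10.2661 / 14.9 = 0.68900

0.689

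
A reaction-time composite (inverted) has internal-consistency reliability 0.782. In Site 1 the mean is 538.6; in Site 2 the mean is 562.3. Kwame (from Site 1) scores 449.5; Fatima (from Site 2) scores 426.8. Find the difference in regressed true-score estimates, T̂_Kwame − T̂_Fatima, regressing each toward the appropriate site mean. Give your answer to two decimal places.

T̂_Kwame = 0.782(449.5) + 0.218(538.6) = 468.9238
T̂_Fatima = 0.782(426.8) + 0.218(562.3) = 456.3390
Difference = 468.9238 − 456.3390 = 12.5848

12.58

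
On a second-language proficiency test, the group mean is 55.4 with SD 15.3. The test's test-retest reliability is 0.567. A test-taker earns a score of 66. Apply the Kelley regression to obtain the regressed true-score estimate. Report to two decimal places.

Kelley's formula gives T̂ = 0.567·66 + 0.433·55.4 = 37.422 + 23.9882 = 61.410.

61.41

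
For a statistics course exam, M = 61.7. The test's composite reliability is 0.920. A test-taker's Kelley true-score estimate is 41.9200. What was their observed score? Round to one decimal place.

40.2

T̂ = ρX + (1 − ρ)μ  ⇒  X = (T̂ − (1 − ρ)μ) / ρ
X = (41.9200 − 0.080 × 61.7) / 0.920 = (41.9200 − 4.9360) / 0.920 = 36.9840 / 0.920 = 40.200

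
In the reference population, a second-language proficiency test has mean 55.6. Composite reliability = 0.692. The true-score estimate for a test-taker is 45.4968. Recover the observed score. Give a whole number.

T̂ = ρX + (1 − ρ)μ  ⇒  X = (T̂ − (1 − ρ)μ) / ρ
X = (45.4968 − 0.308 × 55.6) / 0.692 = (45.4968 − 17.1248) / 0.692 = 28.3720 / 0.692 = 41.00

41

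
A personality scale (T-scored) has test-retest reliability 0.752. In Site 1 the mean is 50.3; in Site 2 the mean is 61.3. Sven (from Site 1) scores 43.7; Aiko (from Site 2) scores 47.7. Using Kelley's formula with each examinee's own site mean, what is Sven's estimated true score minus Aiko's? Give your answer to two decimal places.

-5.74

T̂_Sven = 0.752(43.7) + 0.248(50.3) = 45.3368
T̂_Aiko = 0.752(47.7) + 0.248(61.3) = 51.0728
Difference = 45.3368 − 51.0728 = -5.7360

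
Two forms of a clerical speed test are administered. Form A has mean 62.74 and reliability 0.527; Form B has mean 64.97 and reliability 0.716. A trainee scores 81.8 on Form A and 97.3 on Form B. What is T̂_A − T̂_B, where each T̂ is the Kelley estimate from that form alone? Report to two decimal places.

-15.33

T̂_A = 0.527(81.8) + 0.473(62.74) = 72.7846
T̂_B = 0.716(97.3) + 0.284(64.97) = 88.1183
T̂_A − T̂_B = -15.3337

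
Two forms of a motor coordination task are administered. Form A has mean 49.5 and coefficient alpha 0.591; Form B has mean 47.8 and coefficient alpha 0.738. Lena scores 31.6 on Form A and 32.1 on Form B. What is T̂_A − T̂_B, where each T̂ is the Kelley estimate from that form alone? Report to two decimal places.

2.71

T̂_A = 0.591(31.6) + 0.409(49.5) = 38.9211
T̂_B = 0.738(32.1) + 0.262(47.8) = 36.2134
T̂_A − T̂_B = 2.7077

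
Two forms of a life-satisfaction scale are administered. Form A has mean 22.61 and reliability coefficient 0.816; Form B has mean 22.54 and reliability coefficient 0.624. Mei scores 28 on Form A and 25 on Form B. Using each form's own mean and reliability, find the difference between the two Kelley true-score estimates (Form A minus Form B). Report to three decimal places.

2.933

T̂_A = 0.816(28) + 0.184(22.61) = 27.00824
T̂_B = 0.624(25) + 0.376(22.54) = 24.07504
T̂_A − T̂_B = 2.93320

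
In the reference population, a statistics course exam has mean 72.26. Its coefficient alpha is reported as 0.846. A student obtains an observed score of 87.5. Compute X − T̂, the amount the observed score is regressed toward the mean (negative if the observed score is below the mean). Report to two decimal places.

2.35

T̂ = ρX + (1 − ρ)μ
  = 0.846 × 87.5 + 0.154 × 72.26
  = 74.0250 + 11.12804
  = 85.1530
  ≈ 85.153
X − T̂ = 87.5 − 85.153 = 2.347 → 2.35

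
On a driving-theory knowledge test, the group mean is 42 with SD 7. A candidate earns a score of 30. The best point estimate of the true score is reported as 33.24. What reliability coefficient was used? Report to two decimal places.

0.73

T̂ = ρX + (1 − ρ)μ  ⇒  T̂ − μ = ρ(X − μ)
ρ = (T̂ − μ)/(X − μ) = (33.24 − 42) / (30 − 42) = -8.76 / -12.0 = 0.7300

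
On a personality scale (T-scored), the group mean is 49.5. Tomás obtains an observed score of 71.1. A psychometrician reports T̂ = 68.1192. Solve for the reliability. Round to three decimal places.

0.862

T̂ = ρX + (1 − ρ)μ  ⇒  T̂ − μ = ρ(X − μ)
ρ = (T̂ − μ)/(X − μ) = (68.1192 − 49.5) / (71.1 − 49.5) = 18.6192 / 21.6 = 0.86200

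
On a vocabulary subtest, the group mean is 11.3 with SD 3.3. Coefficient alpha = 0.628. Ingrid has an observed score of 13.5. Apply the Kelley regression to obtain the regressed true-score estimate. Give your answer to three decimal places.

T̂ = ρX + (1 − ρ)μ
  = 0.628 × 13.5 + 0.372 × 11.3
  = 8.4780 + 4.2036
  = 12.6816
  ≈ 12.682

12.682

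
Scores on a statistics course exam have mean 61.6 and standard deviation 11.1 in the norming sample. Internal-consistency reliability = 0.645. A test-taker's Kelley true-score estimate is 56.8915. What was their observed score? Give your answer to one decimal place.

54.3

T̂ = ρX + (1 − ρ)μ  ⇒  X = (T̂ − (1 − ρ)μ) / ρ
X = (56.8915 − 0.355 × 61.6) / 0.645 = (56.8915 − 21.8680) / 0.645 = 35.0235 / 0.645 = 54.300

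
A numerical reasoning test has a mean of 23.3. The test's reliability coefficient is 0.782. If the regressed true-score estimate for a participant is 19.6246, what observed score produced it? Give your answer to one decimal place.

T̂ = ρX + (1 − ρ)μ  ⇒  X = (T̂ − (1 − ρ)μ) / ρ
X = (19.6246 − 0.218 × 23.3) / 0.782 = (19.6246 − 5.0794) / 0.782 = 14.5452 / 0.782 = 18.600

18.6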